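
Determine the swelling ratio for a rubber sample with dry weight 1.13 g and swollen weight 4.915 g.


Q = W_swollen / W_dry
Q = 4.915 / 1.13
Q = 4.35

Q = 4.35


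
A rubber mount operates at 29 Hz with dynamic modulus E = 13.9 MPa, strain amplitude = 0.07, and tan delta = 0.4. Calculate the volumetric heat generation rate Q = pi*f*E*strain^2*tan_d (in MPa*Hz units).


Q = pi * f * E * strain^2 * tan_d
= pi * 29 * 13.9 * 0.07^2 * 0.4
= pi * 29 * 13.9 * 0.0049 * 0.4
= 2.4821

Q = 2.4821


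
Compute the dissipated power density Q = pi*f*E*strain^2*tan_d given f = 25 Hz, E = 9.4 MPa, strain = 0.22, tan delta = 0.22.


Q = pi * f * E * strain^2 * tan_d
= pi * 25 * 9.4 * 0.22^2 * 0.22
= pi * 25 * 9.4 * 0.0484 * 0.22
= 7.8611

Q = 7.8611


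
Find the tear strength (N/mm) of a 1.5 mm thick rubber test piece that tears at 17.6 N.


Tear strength = force / thickness
= 17.6 / 1.5
= 11.73 N/mm

11.73 N/mm


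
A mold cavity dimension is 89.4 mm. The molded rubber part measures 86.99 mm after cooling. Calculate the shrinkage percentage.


Shrinkage = (mold - part) / mold * 100
= (89.4 - 86.99) / 89.4 * 100
= 2.41 / 89.4 * 100
= 2.7%

2.7%


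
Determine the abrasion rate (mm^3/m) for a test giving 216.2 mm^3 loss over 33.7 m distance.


Rate = volume_loss / distance
= 216.2 / 33.7
= 6.415 mm^3/m

6.415 mm^3/m


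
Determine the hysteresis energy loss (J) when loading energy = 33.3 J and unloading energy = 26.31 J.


Hysteresis loss = loading - unloading
= 33.3 - 26.31
= 6.99 J

6.99 J


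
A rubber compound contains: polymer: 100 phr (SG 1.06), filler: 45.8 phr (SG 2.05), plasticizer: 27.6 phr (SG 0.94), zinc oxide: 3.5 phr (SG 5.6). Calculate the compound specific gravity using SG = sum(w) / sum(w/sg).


Sum of weights = 176.9
Volume contributions:
  polymer: 100/1.06 = 94.3396
  filler: 45.8/2.05 = 22.3415
  plasticizer: 27.6/0.94 = 29.3617
  zinc oxide: 3.5/5.6 = 0.6250
Sum of volumes = 146.6678
SG = 176.9 / 146.6678 = 1.206

SG = 1.206


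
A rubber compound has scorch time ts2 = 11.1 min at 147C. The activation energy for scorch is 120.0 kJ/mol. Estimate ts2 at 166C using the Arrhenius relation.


Convert temperatures: T1 = 147 + 273.15 = 420.15 K, T2 = 166 + 273.15 = 439.15 K
ts2_new = 11.1 * exp(120000 / 8.314 * (1/439.15 - 1/420.15))
1/T2 - 1/T1 = -1.0298e-04
ts2_new = 2.51 min

2.51 min


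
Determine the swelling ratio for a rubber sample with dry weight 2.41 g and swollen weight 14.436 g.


Q = W_swollen / W_dry
Q = 14.436 / 2.41
Q = 5.99

Q = 5.99


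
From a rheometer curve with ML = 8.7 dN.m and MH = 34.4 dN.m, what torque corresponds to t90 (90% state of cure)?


M90 = ML + 0.9 * (MH - ML)
M90 = 8.7 + 0.9 * (34.4 - 8.7)
M90 = 8.7 + 0.9 * 25.7
M90 = 31.83 dN.m

31.83 dN.m


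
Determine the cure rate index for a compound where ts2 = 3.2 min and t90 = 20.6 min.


CRI = 100 / (t90 - ts2)
= 100 / (20.6 - 3.2)
= 100 / 17.4
= 5.75 min^-1

5.75 min^-1


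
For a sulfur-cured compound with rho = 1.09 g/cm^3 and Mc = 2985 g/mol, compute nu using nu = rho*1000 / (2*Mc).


nu = rho * 1000 / (2 * Mc)
nu = 1.09 * 1000 / (2 * 2985)
nu = 1090.0 / 5970
nu = 0.1826 mol/L

0.1826 mol/L


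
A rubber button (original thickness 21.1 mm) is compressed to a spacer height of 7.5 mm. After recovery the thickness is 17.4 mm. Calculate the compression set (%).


CS = (t0 - recovered) / (t0 - ts) * 100
= (21.1 - 17.4) / (21.1 - 7.5) * 100
= 3.7 / 13.6 * 100
= 27.2%

27.2%


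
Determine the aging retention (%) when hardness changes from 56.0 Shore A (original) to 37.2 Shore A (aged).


Retention = aged / original * 100
= 37.2 / 56.0 * 100
= 66.4%

66.4%


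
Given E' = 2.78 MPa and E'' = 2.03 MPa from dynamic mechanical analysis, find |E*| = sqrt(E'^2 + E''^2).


|E*| = sqrt(E'^2 + E''^2)
= sqrt(2.78^2 + 2.03^2)
= sqrt(7.7284 + 4.1209)
= 3.442 MPa

3.442 MPa


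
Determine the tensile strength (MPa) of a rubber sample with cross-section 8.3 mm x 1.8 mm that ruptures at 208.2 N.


Area = width * thickness = 8.3 * 1.8 = 14.94 mm^2
TS = force / area = 208.2 / 14.94 = 13.94 MPa

13.94 MPa


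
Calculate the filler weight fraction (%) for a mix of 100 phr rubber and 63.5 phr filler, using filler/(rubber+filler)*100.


Filler % = filler / (rubber + filler) * 100
= 63.5 / (100 + 63.5) * 100
= 63.5 / 163.5 * 100
= 38.84%

38.84%


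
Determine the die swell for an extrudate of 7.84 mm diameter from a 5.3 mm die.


Die swell ratio = D_extrudate / D_die
= 7.84 / 5.3
= 1.479

Die swell = 1.479


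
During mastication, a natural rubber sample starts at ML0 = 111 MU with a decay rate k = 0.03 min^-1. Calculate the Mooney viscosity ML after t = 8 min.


ML = ML0 * exp(-k * t)
ML = 111 * exp(-0.03 * 8)
ML = 111 * 0.7866
ML = 87.32 MU

87.32 MU


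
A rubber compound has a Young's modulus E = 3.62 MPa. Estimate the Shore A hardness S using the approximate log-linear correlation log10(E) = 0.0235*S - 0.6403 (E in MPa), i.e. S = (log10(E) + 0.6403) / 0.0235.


log10(E) = 0.0235*S - 0.6403  =>  S = (log10(E) + 0.6403) / 0.0235
log10(3.62) = 0.558709
S = (0.558709 + 0.6403) / 0.0235 = 1.199009 / 0.0235
S = 51.0

Shore A = 51.0


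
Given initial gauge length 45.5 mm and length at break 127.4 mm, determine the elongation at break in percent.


Elongation = (Lf - L0) / L0 * 100
= (127.4 - 45.5) / 45.5 * 100
= 81.9 / 45.5 * 100
= 180.0%

180.0%


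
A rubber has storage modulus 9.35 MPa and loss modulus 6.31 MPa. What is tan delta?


tan delta = E'' / E'
= 6.31 / 9.35
= 0.6749

tan delta = 0.6749


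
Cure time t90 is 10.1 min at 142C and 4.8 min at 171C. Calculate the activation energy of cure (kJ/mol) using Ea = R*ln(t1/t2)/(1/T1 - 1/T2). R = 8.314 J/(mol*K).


T1 = 415.15 K, T2 = 444.15 K
1/T1 - 1/T2 = 1.5728e-04
ln(t1/t2) = ln(10.1/4.8) = 0.7439
Ea = 8.314 * 0.7439 / 1.5728e-04 = 39325.3573 J/mol
Ea = 39.33 kJ/mol

39.33 kJ/mol


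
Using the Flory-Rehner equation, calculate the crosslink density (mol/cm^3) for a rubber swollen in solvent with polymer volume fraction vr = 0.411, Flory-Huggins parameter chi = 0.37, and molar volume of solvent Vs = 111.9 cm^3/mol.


ln(1 - vr) = ln(1 - 0.411) = -0.5293
Numerator = -((-0.5293) + 0.411 + 0.37 * 0.411^2) = 0.0558
Denominator = 111.9 * (0.411^(1/3) - 0.411/2) = 60.2021
nu = 0.0558 / 60.2021 = 9.2735e-04 mol/cm^3

9.2735e-04 mol/cm^3


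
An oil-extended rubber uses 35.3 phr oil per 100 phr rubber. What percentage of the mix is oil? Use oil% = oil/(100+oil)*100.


Oil % = oil / (100 + oil) * 100
= 35.3 / (100 + 35.3) * 100
= 35.3 / 135.3 * 100
= 26.09%

26.09%


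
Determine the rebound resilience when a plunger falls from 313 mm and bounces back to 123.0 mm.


Resilience = h_rebound / h_drop * 100
= 123.0 / 313 * 100
= 39.3%

39.3%


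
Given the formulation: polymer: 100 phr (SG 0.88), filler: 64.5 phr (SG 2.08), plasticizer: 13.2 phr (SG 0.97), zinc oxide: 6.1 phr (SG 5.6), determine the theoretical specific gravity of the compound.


Sum of weights = 183.8
Volume contributions:
  polymer: 100/0.88 = 113.6364
  filler: 64.5/2.08 = 31.0096
  plasticizer: 13.2/0.97 = 13.6082
  zinc oxide: 6.1/5.6 = 1.0893
Sum of volumes = 159.3435
SG = 183.8 / 159.3435 = 1.153

SG = 1.153


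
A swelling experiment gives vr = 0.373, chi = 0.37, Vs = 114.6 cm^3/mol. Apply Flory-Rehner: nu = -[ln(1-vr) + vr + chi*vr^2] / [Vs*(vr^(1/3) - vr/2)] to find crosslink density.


ln(1 - vr) = ln(1 - 0.373) = -0.4668
Numerator = -((-0.4668) + 0.373 + 0.37 * 0.373^2) = 0.0423
Denominator = 114.6 * (0.373^(1/3) - 0.373/2) = 61.1208
nu = 0.0423 / 61.1208 = 6.9258e-04 mol/cm^3

6.9258e-04 mol/cm^3


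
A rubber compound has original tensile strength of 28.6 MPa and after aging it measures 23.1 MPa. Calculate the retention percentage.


Retention = aged / original * 100
= 23.1 / 28.6 * 100
= 80.8%

80.8%


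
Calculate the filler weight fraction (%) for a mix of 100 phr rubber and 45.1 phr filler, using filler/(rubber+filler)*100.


Filler % = filler / (rubber + filler) * 100
= 45.1 / (100 + 45.1) * 100
= 45.1 / 145.1 * 100
= 31.08%

31.08%


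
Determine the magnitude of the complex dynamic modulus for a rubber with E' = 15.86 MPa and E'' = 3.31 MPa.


|E*| = sqrt(E'^2 + E''^2)
= sqrt(15.86^2 + 3.31^2)
= sqrt(251.5396 + 10.9561)
= 16.202 MPa

16.202 MPa


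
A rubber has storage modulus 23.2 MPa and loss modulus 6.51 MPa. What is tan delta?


tan delta = E'' / E'
= 6.51 / 23.2
= 0.2806

tan delta = 0.2806


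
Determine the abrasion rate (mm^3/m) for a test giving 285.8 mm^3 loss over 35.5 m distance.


Rate = volume_loss / distance
= 285.8 / 35.5
= 8.051 mm^3/m

8.051 mm^3/m


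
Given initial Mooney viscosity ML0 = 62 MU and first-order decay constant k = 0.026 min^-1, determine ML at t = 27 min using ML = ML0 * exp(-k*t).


ML = ML0 * exp(-k * t)
ML = 62 * exp(-0.026 * 27)
ML = 62 * 0.4956
ML = 30.73 MU

30.73 MU


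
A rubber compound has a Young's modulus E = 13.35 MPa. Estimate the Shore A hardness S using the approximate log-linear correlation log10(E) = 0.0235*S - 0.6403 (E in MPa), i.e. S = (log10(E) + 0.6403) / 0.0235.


log10(E) = 0.0235*S - 0.6403  =>  S = (log10(E) + 0.6403) / 0.0235
log10(13.35) = 1.125481
S = (1.125481 + 0.6403) / 0.0235 = 1.765781 / 0.0235
S = 75.1

Shore A = 75.1


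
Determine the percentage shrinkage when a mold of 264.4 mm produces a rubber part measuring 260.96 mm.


Shrinkage = (mold - part) / mold * 100
= (264.4 - 260.96) / 264.4 * 100
= 3.44 / 264.4 * 100
= 1.3%

1.3%


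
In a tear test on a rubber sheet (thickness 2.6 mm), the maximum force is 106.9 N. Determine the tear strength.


Tear strength = force / thickness
= 106.9 / 2.6
= 41.12 N/mm

41.12 N/mm


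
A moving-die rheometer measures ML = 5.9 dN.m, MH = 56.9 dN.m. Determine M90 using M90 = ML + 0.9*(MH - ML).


M90 = ML + 0.9 * (MH - ML)
M90 = 5.9 + 0.9 * (56.9 - 5.9)
M90 = 5.9 + 0.9 * 51.0
M90 = 51.8 dN.m

51.8 dN.m


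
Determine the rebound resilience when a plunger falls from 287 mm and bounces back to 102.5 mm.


Resilience = h_rebound / h_drop * 100
= 102.5 / 287 * 100
= 35.7%

35.7%


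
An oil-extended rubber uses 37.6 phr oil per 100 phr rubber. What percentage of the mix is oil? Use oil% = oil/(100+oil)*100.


Oil % = oil / (100 + oil) * 100
= 37.6 / (100 + 37.6) * 100
= 37.6 / 137.6 * 100
= 27.33%

27.33%


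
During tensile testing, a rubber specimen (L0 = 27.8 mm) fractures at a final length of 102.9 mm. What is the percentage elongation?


Elongation = (Lf - L0) / L0 * 100
= (102.9 - 27.8) / 27.8 * 100
= 75.1 / 27.8 * 100
= 270.1%

270.1%


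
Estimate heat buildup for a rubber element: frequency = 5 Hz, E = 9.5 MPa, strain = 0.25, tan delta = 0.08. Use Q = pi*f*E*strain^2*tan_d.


Q = pi * f * E * strain^2 * tan_d
= pi * 5 * 9.5 * 0.25^2 * 0.08
= pi * 5 * 9.5 * 0.0625 * 0.08
= 0.7461

Q = 0.7461


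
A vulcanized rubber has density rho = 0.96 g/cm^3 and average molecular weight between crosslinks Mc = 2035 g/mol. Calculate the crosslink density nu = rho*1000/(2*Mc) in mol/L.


nu = rho * 1000 / (2 * Mc)
nu = 0.96 * 1000 / (2 * 2035)
nu = 960.0 / 4070
nu = 0.2359 mol/L

0.2359 mol/L


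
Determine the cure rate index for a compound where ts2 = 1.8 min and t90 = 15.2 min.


CRI = 100 / (t90 - ts2)
= 100 / (15.2 - 1.8)
= 100 / 13.4
= 7.46 min^-1

7.46 min^-1


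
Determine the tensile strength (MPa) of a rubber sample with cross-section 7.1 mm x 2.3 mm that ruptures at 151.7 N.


Area = width * thickness = 7.1 * 2.3 = 16.33 mm^2
TS = force / area = 151.7 / 16.33 = 9.29 MPa

9.29 MPa


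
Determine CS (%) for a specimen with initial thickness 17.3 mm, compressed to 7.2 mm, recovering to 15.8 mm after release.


CS = (t0 - recovered) / (t0 - ts) * 100
= (17.3 - 15.8) / (17.3 - 7.2) * 100
= 1.5 / 10.1 * 100
= 14.9%

14.9%


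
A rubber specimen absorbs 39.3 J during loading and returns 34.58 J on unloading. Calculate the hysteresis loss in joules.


Hysteresis loss = loading - unloading
= 39.3 - 34.58
= 4.72 J

4.72 J


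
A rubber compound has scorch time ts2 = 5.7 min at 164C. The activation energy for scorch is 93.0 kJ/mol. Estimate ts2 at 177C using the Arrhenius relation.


Convert temperatures: T1 = 164 + 273.15 = 437.15 K, T2 = 177 + 273.15 = 450.15 K
ts2_new = 5.7 * exp(93000 / 8.314 * (1/450.15 - 1/437.15))
1/T2 - 1/T1 = -6.6063e-05
ts2_new = 2.72 min

2.72 min


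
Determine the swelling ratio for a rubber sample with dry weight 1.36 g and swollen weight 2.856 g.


Q = W_swollen / W_dry
Q = 2.856 / 1.36
Q = 2.1

Q = 2.1


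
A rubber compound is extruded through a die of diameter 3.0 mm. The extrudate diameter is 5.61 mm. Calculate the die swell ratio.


Die swell ratio = D_extrudate / D_die
= 5.61 / 3.0
= 1.87

Die swell = 1.87


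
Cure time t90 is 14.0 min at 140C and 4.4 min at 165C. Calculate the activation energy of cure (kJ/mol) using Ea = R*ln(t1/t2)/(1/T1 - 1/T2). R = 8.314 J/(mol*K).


T1 = 413.15 K, T2 = 438.15 K
1/T1 - 1/T2 = 1.3811e-04
ln(t1/t2) = ln(14.0/4.4) = 1.1575
Ea = 8.314 * 1.1575 / 1.3811e-04 = 69679.3146 J/mol
Ea = 69.68 kJ/mol

69.68 kJ/mol


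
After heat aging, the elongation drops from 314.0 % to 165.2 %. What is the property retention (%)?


Retention = aged / original * 100
= 165.2 / 314.0 * 100
= 52.6%

52.6%


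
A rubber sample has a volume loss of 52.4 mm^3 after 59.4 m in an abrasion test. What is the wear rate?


Rate = volume_loss / distance
= 52.4 / 59.4
= 0.882 mm^3/m

0.882 mm^3/m


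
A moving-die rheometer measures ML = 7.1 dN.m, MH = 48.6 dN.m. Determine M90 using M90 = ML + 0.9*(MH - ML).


M90 = ML + 0.9 * (MH - ML)
M90 = 7.1 + 0.9 * (48.6 - 7.1)
M90 = 7.1 + 0.9 * 41.5
M90 = 44.45 dN.m

44.45 dN.m


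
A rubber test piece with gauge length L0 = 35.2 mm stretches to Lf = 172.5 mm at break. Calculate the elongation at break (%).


Elongation = (Lf - L0) / L0 * 100
= (172.5 - 35.2) / 35.2 * 100
= 137.3 / 35.2 * 100
= 390.1%

390.1%


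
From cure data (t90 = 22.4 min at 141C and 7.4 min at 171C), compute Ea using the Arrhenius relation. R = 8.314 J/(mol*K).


T1 = 414.15 K, T2 = 444.15 K
1/T1 - 1/T2 = 1.6309e-04
ln(t1/t2) = ln(22.4/7.4) = 1.1076
Ea = 8.314 * 1.1076 / 1.6309e-04 = 56461.3917 J/mol
Ea = 56.46 kJ/mol

56.46 kJ/mol


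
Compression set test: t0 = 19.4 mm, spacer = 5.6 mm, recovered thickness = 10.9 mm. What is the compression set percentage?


CS = (t0 - recovered) / (t0 - ts) * 100
= (19.4 - 10.9) / (19.4 - 5.6) * 100
= 8.5 / 13.8 * 100
= 61.6%

61.6%


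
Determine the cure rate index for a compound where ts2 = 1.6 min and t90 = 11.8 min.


CRI = 100 / (t90 - ts2)
= 100 / (11.8 - 1.6)
= 100 / 10.2
= 9.8 min^-1

9.8 min^-1


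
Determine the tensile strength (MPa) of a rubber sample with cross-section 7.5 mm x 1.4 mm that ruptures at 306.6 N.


Area = width * thickness = 7.5 * 1.4 = 10.5 mm^2
TS = force / area = 306.6 / 10.5 = 29.2 MPa

29.2 MPa


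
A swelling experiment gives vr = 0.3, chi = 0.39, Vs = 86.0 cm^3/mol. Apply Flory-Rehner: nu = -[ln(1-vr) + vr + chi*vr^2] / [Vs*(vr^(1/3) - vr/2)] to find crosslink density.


ln(1 - vr) = ln(1 - 0.3) = -0.3567
Numerator = -((-0.3567) + 0.3 + 0.39 * 0.3^2) = 0.0216
Denominator = 86.0 * (0.3^(1/3) - 0.3/2) = 44.6712
nu = 0.0216 / 44.6712 = 4.8297e-04 mol/cm^3

4.8297e-04 mol/cm^3


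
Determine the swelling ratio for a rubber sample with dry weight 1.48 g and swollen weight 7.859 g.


Q = W_swollen / W_dry
Q = 7.859 / 1.48
Q = 5.31

Q = 5.31


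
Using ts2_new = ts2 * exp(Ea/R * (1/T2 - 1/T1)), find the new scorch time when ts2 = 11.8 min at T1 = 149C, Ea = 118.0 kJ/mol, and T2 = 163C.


Convert temperatures: T1 = 149 + 273.15 = 422.15 K, T2 = 163 + 273.15 = 436.15 K
ts2_new = 11.8 * exp(118000 / 8.314 * (1/436.15 - 1/422.15))
1/T2 - 1/T1 = -7.6037e-05
ts2_new = 4.01 min

4.01 min


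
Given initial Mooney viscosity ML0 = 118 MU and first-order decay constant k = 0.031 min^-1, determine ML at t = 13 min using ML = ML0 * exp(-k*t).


ML = ML0 * exp(-k * t)
ML = 118 * exp(-0.031 * 13)
ML = 118 * 0.6683
ML = 78.86 MU

78.86 MU


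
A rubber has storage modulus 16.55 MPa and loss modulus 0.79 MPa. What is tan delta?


tan delta = E'' / E'
= 0.79 / 16.55
= 0.0477

tan delta = 0.0477


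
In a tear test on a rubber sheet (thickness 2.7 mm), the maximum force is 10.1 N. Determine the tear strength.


Tear strength = force / thickness
= 10.1 / 2.7
= 3.74 N/mm

3.74 N/mm


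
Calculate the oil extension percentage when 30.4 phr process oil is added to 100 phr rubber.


Oil % = oil / (100 + oil) * 100
= 30.4 / (100 + 30.4) * 100
= 30.4 / 130.4 * 100
= 23.31%

23.31%


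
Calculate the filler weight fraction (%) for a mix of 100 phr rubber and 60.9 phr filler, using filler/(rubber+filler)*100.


Filler % = filler / (rubber + filler) * 100
= 60.9 / (100 + 60.9) * 100
= 60.9 / 160.9 * 100
= 37.85%

37.85%


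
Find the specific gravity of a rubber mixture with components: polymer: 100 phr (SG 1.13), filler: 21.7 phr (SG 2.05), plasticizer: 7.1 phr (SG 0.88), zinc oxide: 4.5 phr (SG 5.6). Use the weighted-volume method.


Sum of weights = 133.3
Volume contributions:
  polymer: 100/1.13 = 88.4956
  filler: 21.7/2.05 = 10.5854
  plasticizer: 7.1/0.88 = 8.0682
  zinc oxide: 4.5/5.6 = 0.8036
Sum of volumes = 107.9527
SG = 133.3 / 107.9527 = 1.235

SG = 1.235


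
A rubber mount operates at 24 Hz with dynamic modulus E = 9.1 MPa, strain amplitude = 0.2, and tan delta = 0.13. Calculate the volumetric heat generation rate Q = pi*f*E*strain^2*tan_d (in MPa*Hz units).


Q = pi * f * E * strain^2 * tan_d
= pi * 24 * 9.1 * 0.2^2 * 0.13
= pi * 24 * 9.1 * 0.0400 * 0.13
= 3.5678

Q = 3.5678


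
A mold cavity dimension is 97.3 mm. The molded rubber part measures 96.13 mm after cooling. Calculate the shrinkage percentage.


Shrinkage = (mold - part) / mold * 100
= (97.3 - 96.13) / 97.3 * 100
= 1.17 / 97.3 * 100
= 1.2%

1.2%


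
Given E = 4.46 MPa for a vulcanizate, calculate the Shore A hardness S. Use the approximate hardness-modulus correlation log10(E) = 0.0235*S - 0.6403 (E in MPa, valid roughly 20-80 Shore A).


log10(E) = 0.0235*S - 0.6403  =>  S = (log10(E) + 0.6403) / 0.0235
log10(4.46) = 0.649335
S = (0.649335 + 0.6403) / 0.0235 = 1.289635 / 0.0235
S = 54.9

Shore A = 54.9


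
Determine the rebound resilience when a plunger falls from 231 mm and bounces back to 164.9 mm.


Resilience = h_rebound / h_drop * 100
= 164.9 / 231 * 100
= 71.4%

71.4%


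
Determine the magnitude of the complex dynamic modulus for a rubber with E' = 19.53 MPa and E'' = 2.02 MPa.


|E*| = sqrt(E'^2 + E''^2)
= sqrt(19.53^2 + 2.02^2)
= sqrt(381.4209 + 4.0804)
= 19.634 MPa

19.634 MPa


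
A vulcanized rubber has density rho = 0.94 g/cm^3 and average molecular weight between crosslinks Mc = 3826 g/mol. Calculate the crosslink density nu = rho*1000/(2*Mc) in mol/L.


nu = rho * 1000 / (2 * Mc)
nu = 0.94 * 1000 / (2 * 3826)
nu = 940.0 / 7652
nu = 0.1228 mol/L

0.1228 mol/L


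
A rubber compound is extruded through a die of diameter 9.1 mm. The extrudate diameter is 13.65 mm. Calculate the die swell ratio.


Die swell ratio = D_extrudate / D_die
= 13.65 / 9.1
= 1.5

Die swell = 1.5


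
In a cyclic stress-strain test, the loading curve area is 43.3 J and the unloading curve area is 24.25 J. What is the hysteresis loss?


Hysteresis loss = loading - unloading
= 43.3 - 24.25
= 19.05 J

19.05 J


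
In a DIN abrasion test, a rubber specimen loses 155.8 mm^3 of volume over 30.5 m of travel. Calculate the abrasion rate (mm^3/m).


Rate = volume_loss / distance
= 155.8 / 30.5
= 5.108 mm^3/m

5.108 mm^3/m


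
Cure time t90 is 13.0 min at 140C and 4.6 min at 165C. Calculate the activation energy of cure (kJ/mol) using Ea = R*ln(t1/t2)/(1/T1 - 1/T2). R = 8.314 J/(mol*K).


T1 = 413.15 K, T2 = 438.15 K
1/T1 - 1/T2 = 1.3811e-04
ln(t1/t2) = ln(13.0/4.6) = 1.0389
Ea = 8.314 * 1.0389 / 1.3811e-04 = 62541.9513 J/mol
Ea = 62.54 kJ/mol

62.54 kJ/mol


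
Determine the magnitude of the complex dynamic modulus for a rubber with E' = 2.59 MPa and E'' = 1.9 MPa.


|E*| = sqrt(E'^2 + E''^2)
= sqrt(2.59^2 + 1.9^2)
= sqrt(6.7081 + 3.6100)
= 3.212 MPa

3.212 MPa


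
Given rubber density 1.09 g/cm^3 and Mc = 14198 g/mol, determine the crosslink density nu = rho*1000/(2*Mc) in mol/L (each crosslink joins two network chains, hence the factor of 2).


nu = rho * 1000 / (2 * Mc)
nu = 1.09 * 1000 / (2 * 14198)
nu = 1090.0 / 28396
nu = 0.0384 mol/L

0.0384 mol/L


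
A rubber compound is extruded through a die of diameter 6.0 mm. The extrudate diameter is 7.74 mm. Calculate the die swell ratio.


Die swell ratio = D_extrudate / D_die
= 7.74 / 6.0
= 1.29

Die swell = 1.29


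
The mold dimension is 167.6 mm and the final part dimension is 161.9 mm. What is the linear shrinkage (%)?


Shrinkage = (mold - part) / mold * 100
= (167.6 - 161.9) / 167.6 * 100
= 5.7 / 167.6 * 100
= 3.4%

3.4%


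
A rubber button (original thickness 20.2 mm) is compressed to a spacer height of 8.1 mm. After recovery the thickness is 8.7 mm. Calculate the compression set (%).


CS = (t0 - recovered) / (t0 - ts) * 100
= (20.2 - 8.7) / (20.2 - 8.1) * 100
= 11.5 / 12.1 * 100
= 95.0%

95.0%


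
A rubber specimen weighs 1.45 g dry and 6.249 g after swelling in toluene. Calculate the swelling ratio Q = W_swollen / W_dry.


Q = W_swollen / W_dry
Q = 6.249 / 1.45
Q = 4.31

Q = 4.31


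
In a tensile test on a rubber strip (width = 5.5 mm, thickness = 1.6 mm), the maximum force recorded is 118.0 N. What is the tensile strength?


Area = width * thickness = 5.5 * 1.6 = 8.8 mm^2
TS = force / area = 118.0 / 8.8 = 13.41 MPa

13.41 MPa


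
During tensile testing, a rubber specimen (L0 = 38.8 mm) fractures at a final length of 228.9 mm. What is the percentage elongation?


Elongation = (Lf - L0) / L0 * 100
= (228.9 - 38.8) / 38.8 * 100
= 190.1 / 38.8 * 100
= 489.9%

489.9%


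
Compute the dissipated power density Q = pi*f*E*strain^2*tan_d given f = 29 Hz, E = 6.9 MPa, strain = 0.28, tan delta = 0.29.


Q = pi * f * E * strain^2 * tan_d
= pi * 29 * 6.9 * 0.28^2 * 0.29
= pi * 29 * 6.9 * 0.0784 * 0.29
= 14.2926

Q = 14.2926


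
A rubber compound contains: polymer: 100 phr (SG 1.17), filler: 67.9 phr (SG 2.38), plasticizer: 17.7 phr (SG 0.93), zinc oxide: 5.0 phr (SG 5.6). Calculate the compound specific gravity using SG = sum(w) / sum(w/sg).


Sum of weights = 190.6
Volume contributions:
  polymer: 100/1.17 = 85.4701
  filler: 67.9/2.38 = 28.5294
  plasticizer: 17.7/0.93 = 19.0323
  zinc oxide: 5.0/5.6 = 0.8929
Sum of volumes = 133.9246
SG = 190.6 / 133.9246 = 1.423

SG = 1.423


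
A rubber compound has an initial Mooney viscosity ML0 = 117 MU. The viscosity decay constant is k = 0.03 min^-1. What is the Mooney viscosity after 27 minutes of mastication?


ML = ML0 * exp(-k * t)
ML = 117 * exp(-0.03 * 27)
ML = 117 * 0.4449
ML = 52.05 MU

52.05 MU


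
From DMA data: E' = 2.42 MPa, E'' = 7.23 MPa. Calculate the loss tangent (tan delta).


tan delta = E'' / E'
= 7.23 / 2.42
= 2.9876

tan delta = 2.9876


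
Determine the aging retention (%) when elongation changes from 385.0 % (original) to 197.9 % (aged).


Retention = aged / original * 100
= 197.9 / 385.0 * 100
= 51.4%

51.4%


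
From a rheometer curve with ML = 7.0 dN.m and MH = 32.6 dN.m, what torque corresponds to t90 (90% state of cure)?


M90 = ML + 0.9 * (MH - ML)
M90 = 7.0 + 0.9 * (32.6 - 7.0)
M90 = 7.0 + 0.9 * 25.6
M90 = 30.04 dN.m

30.04 dN.m


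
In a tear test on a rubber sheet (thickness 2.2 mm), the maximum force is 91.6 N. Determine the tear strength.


Tear strength = force / thickness
= 91.6 / 2.2
= 41.64 N/mm

41.64 N/mm


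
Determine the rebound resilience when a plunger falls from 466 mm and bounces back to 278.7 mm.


Resilience = h_rebound / h_drop * 100
= 278.7 / 466 * 100
= 59.8%

59.8%


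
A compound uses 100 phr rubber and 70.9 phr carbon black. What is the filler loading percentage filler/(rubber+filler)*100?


Filler % = filler / (rubber + filler) * 100
= 70.9 / (100 + 70.9) * 100
= 70.9 / 170.9 * 100
= 41.49%

41.49%


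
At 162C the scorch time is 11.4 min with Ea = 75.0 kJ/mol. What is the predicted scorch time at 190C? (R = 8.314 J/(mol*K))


Convert temperatures: T1 = 162 + 273.15 = 435.15 K, T2 = 190 + 273.15 = 463.15 K
ts2_new = 11.4 * exp(75000 / 8.314 * (1/463.15 - 1/435.15))
1/T2 - 1/T1 = -1.3893e-04
ts2_new = 3.26 min

3.26 min


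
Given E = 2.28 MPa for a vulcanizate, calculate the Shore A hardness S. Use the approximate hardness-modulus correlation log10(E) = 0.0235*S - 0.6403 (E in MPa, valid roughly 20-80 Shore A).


log10(E) = 0.0235*S - 0.6403  =>  S = (log10(E) + 0.6403) / 0.0235
log10(2.28) = 0.357935
S = (0.357935 + 0.6403) / 0.0235 = 0.998235 / 0.0235
S = 42.5

Shore A = 42.5


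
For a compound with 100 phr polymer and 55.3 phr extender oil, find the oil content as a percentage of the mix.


Oil % = oil / (100 + oil) * 100
= 55.3 / (100 + 55.3) * 100
= 55.3 / 155.3 * 100
= 35.61%

35.61%


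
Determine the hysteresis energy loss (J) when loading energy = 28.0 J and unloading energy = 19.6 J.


Hysteresis loss = loading - unloading
= 28.0 - 19.6
= 8.4 J

8.4 J


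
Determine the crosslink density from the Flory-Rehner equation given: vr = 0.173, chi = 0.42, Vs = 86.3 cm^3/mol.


ln(1 - vr) = ln(1 - 0.173) = -0.1900
Numerator = -((-0.1900) + 0.173 + 0.42 * 0.173^2) = 0.0044
Denominator = 86.3 * (0.173^(1/3) - 0.173/2) = 40.6219
nu = 0.0044 / 40.6219 = 1.0783e-04 mol/cm^3

1.0783e-04 mol/cm^3


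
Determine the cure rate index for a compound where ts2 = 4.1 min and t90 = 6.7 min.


CRI = 100 / (t90 - ts2)
= 100 / (6.7 - 4.1)
= 100 / 2.6
= 38.46 min^-1

38.46 min^-1


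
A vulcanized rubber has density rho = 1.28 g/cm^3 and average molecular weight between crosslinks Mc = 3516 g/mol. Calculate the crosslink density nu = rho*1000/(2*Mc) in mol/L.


nu = rho * 1000 / (2 * Mc)
nu = 1.28 * 1000 / (2 * 3516)
nu = 1280.0 / 7032
nu = 0.1820 mol/L

0.1820 mol/L


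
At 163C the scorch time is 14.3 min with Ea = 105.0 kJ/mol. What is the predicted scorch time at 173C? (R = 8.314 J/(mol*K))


Convert temperatures: T1 = 163 + 273.15 = 436.15 K, T2 = 173 + 273.15 = 446.15 K
ts2_new = 14.3 * exp(105000 / 8.314 * (1/446.15 - 1/436.15))
1/T2 - 1/T1 = -5.1391e-05
ts2_new = 7.47 min

7.47 min


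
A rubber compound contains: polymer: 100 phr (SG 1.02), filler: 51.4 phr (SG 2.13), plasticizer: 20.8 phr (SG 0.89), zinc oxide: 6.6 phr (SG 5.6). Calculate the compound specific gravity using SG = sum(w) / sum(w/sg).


Sum of weights = 178.8
Volume contributions:
  polymer: 100/1.02 = 98.0392
  filler: 51.4/2.13 = 24.1315
  plasticizer: 20.8/0.89 = 23.3708
  zinc oxide: 6.6/5.6 = 1.1786
Sum of volumes = 146.7200
SG = 178.8 / 146.7200 = 1.219

SG = 1.219


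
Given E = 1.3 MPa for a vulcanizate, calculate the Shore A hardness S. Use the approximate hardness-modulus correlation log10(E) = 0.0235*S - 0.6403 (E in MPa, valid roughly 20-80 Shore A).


log10(E) = 0.0235*S - 0.6403  =>  S = (log10(E) + 0.6403) / 0.0235
log10(1.3) = 0.113943
S = (0.113943 + 0.6403) / 0.0235 = 0.754243 / 0.0235
S = 32.1

Shore A = 32.1


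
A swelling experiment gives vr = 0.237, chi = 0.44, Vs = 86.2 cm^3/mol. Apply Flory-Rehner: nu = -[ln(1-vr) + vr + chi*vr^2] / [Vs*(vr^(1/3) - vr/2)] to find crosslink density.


ln(1 - vr) = ln(1 - 0.237) = -0.2705
Numerator = -((-0.2705) + 0.237 + 0.44 * 0.237^2) = 0.0088
Denominator = 86.2 * (0.237^(1/3) - 0.237/2) = 43.1298
nu = 0.0088 / 43.1298 = 2.0364e-04 mol/cm^3

2.0364e-04 mol/cm^3


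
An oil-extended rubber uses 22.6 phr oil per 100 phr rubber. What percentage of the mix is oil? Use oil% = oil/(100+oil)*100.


Oil % = oil / (100 + oil) * 100
= 22.6 / (100 + 22.6) * 100
= 22.6 / 122.6 * 100
= 18.43%

18.43%


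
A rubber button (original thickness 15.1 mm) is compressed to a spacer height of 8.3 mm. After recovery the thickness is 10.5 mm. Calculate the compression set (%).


CS = (t0 - recovered) / (t0 - ts) * 100
= (15.1 - 10.5) / (15.1 - 8.3) * 100
= 4.6 / 6.8 * 100
= 67.6%

67.6%


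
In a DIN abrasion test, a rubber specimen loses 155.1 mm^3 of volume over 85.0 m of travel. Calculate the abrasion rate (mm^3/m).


Rate = volume_loss / distance
= 155.1 / 85.0
= 1.825 mm^3/m

1.825 mm^3/m


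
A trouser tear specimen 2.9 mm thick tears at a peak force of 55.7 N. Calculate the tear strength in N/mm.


Tear strength = force / thickness
= 55.7 / 2.9
= 19.21 N/mm

19.21 N/mm


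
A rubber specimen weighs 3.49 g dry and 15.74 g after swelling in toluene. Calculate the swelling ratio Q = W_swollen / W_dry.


Q = W_swollen / W_dry
Q = 15.74 / 3.49
Q = 4.51

Q = 4.51


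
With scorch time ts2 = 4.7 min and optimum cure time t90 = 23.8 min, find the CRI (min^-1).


CRI = 100 / (t90 - ts2)
= 100 / (23.8 - 4.7)
= 100 / 19.1
= 5.24 min^-1

5.24 min^-1


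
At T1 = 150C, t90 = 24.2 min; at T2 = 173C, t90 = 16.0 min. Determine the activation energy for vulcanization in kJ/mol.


T1 = 423.15 K, T2 = 446.15 K
1/T1 - 1/T2 = 1.2183e-04
ln(t1/t2) = ln(24.2/16.0) = 0.4138
Ea = 8.314 * 0.4138 / 1.2183e-04 = 28236.4461 J/mol
Ea = 28.24 kJ/mol

28.24 kJ/mol


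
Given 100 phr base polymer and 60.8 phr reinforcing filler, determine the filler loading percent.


Filler % = filler / (rubber + filler) * 100
= 60.8 / (100 + 60.8) * 100
= 60.8 / 160.8 * 100
= 37.81%

37.81%


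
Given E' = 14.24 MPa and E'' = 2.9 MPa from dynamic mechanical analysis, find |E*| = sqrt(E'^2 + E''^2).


|E*| = sqrt(E'^2 + E''^2)
= sqrt(14.24^2 + 2.9^2)
= sqrt(202.7776 + 8.4100)
= 14.532 MPa

14.532 MPa


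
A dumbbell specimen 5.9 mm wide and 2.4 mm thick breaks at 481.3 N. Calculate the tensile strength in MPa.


Area = width * thickness = 5.9 * 2.4 = 14.16 mm^2
TS = force / area = 481.3 / 14.16 = 33.99 MPa

33.99 MPa


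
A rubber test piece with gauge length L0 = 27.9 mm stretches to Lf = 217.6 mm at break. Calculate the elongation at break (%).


Elongation = (Lf - L0) / L0 * 100
= (217.6 - 27.9) / 27.9 * 100
= 189.7 / 27.9 * 100
= 679.9%

679.9%


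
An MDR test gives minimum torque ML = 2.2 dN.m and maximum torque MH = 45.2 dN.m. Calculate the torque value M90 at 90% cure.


M90 = ML + 0.9 * (MH - ML)
M90 = 2.2 + 0.9 * (45.2 - 2.2)
M90 = 2.2 + 0.9 * 43.0
M90 = 40.9 dN.m

40.9 dN.m


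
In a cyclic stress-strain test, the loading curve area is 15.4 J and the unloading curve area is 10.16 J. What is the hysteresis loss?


Hysteresis loss = loading - unloading
= 15.4 - 10.16
= 5.24 J

5.24 J


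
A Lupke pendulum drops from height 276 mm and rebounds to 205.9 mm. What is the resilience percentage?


Resilience = h_rebound / h_drop * 100
= 205.9 / 276 * 100
= 74.6%

74.6%


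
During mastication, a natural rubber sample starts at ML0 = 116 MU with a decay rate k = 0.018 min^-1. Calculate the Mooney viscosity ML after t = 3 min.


ML = ML0 * exp(-k * t)
ML = 116 * exp(-0.018 * 3)
ML = 116 * 0.9474
ML = 109.9 MU

109.9 MU


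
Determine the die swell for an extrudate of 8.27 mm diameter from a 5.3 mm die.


Die swell ratio = D_extrudate / D_die
= 8.27 / 5.3
= 1.56

Die swell = 1.56


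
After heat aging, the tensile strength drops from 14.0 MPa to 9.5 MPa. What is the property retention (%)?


Retention = aged / original * 100
= 9.5 / 14.0 * 100
= 67.9%

67.9%


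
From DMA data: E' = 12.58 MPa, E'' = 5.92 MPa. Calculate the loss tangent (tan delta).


tan delta = E'' / E'
= 5.92 / 12.58
= 0.4706

tan delta = 0.4706


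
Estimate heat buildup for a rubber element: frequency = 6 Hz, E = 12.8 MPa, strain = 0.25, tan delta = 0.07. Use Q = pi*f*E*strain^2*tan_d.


Q = pi * f * E * strain^2 * tan_d
= pi * 6 * 12.8 * 0.25^2 * 0.07
= pi * 6 * 12.8 * 0.0625 * 0.07
= 1.0556

Q = 1.0556


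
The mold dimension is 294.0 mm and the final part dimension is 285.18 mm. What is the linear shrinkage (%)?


Shrinkage = (mold - part) / mold * 100
= (294.0 - 285.18) / 294.0 * 100
= 8.82 / 294.0 * 100
= 3.0%

3.0%


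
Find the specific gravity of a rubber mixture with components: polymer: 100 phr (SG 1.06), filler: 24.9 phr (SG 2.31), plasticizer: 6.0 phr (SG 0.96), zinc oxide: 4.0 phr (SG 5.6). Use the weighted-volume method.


Sum of weights = 134.9
Volume contributions:
  polymer: 100/1.06 = 94.3396
  filler: 24.9/2.31 = 10.7792
  plasticizer: 6.0/0.96 = 6.2500
  zinc oxide: 4.0/5.6 = 0.7143
Sum of volumes = 112.0831
SG = 134.9 / 112.0831 = 1.204

SG = 1.204


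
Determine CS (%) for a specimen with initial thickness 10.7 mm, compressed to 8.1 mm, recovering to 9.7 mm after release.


CS = (t0 - recovered) / (t0 - ts) * 100
= (10.7 - 9.7) / (10.7 - 8.1) * 100
= 1.0 / 2.6 * 100
= 38.5%

38.5%


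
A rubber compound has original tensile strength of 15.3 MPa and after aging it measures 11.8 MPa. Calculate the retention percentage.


Retention = aged / original * 100
= 11.8 / 15.3 * 100
= 77.1%

77.1%


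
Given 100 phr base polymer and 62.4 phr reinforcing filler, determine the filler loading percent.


Filler % = filler / (rubber + filler) * 100
= 62.4 / (100 + 62.4) * 100
= 62.4 / 162.4 * 100
= 38.42%

38.42%


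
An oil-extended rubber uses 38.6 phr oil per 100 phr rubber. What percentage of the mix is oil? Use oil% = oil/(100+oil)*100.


Oil % = oil / (100 + oil) * 100
= 38.6 / (100 + 38.6) * 100
= 38.6 / 138.6 * 100
= 27.85%

27.85%


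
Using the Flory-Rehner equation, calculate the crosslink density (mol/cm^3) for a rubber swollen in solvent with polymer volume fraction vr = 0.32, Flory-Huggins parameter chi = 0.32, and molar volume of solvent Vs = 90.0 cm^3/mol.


ln(1 - vr) = ln(1 - 0.32) = -0.3857
Numerator = -((-0.3857) + 0.32 + 0.32 * 0.32^2) = 0.0329
Denominator = 90.0 * (0.32^(1/3) - 0.32/2) = 47.1591
nu = 0.0329 / 47.1591 = 6.9752e-04 mol/cm^3

6.9752e-04 mol/cm^3


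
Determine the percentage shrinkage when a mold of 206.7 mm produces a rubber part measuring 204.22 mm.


Shrinkage = (mold - part) / mold * 100
= (206.7 - 204.22) / 206.7 * 100
= 2.48 / 206.7 * 100
= 1.2%

1.2%


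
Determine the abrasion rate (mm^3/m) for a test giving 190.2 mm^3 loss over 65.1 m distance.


Rate = volume_loss / distance
= 190.2 / 65.1
= 2.922 mm^3/m

2.922 mm^3/m


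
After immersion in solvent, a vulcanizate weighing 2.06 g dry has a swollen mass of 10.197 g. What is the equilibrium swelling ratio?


Q = W_swollen / W_dry
Q = 10.197 / 2.06
Q = 4.95

Q = 4.95


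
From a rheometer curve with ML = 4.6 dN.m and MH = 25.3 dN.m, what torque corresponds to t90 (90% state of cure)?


M90 = ML + 0.9 * (MH - ML)
M90 = 4.6 + 0.9 * (25.3 - 4.6)
M90 = 4.6 + 0.9 * 20.7
M90 = 23.23 dN.m

23.23 dN.m


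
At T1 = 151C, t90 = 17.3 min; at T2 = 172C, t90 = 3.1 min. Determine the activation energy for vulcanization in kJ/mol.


T1 = 424.15 K, T2 = 445.15 K
1/T1 - 1/T2 = 1.1122e-04
ln(t1/t2) = ln(17.3/3.1) = 1.7193
Ea = 8.314 * 1.7193 / 1.1122e-04 = 128519.5945 J/mol
Ea = 128.52 kJ/mol

128.52 kJ/mol


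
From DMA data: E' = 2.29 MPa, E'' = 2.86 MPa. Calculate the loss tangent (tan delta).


tan delta = E'' / E'
= 2.86 / 2.29
= 1.2489

tan delta = 1.2489


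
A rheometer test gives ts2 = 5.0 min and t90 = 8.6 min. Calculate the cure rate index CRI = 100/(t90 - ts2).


CRI = 100 / (t90 - ts2)
= 100 / (8.6 - 5.0)
= 100 / 3.6
= 27.78 min^-1

27.78 min^-1


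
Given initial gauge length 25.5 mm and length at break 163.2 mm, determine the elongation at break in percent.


Elongation = (Lf - L0) / L0 * 100
= (163.2 - 25.5) / 25.5 * 100
= 137.7 / 25.5 * 100
= 540.0%

540.0%


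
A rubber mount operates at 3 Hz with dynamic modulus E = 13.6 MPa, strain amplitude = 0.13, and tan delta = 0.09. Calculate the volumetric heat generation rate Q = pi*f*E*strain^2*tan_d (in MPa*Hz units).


Q = pi * f * E * strain^2 * tan_d
= pi * 3 * 13.6 * 0.13^2 * 0.09
= pi * 3 * 13.6 * 0.0169 * 0.09
= 0.1950

Q = 0.1950


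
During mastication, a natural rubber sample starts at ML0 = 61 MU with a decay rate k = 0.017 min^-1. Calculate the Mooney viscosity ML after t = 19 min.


ML = ML0 * exp(-k * t)
ML = 61 * exp(-0.017 * 19)
ML = 61 * 0.7240
ML = 44.16 MU

44.16 MU


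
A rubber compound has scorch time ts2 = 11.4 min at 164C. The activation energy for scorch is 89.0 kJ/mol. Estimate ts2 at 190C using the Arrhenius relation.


Convert temperatures: T1 = 164 + 273.15 = 437.15 K, T2 = 190 + 273.15 = 463.15 K
ts2_new = 11.4 * exp(89000 / 8.314 * (1/463.15 - 1/437.15))
1/T2 - 1/T1 = -1.2842e-04
ts2_new = 2.88 min

2.88 min


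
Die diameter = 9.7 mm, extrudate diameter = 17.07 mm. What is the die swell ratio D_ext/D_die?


Die swell ratio = D_extrudate / D_die
= 17.07 / 9.7
= 1.76

Die swell = 1.76


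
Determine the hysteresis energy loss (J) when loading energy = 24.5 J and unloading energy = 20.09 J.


Hysteresis loss = loading - unloading
= 24.5 - 20.09
= 4.41 J

4.41 J


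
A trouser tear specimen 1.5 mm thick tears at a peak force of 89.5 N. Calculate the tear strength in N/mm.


Tear strength = force / thickness
= 89.5 / 1.5
= 59.67 N/mm

59.67 N/mm


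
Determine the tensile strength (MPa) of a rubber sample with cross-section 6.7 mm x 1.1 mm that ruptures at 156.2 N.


Area = width * thickness = 6.7 * 1.1 = 7.37 mm^2
TS = force / area = 156.2 / 7.37 = 21.19 MPa

21.19 MPa


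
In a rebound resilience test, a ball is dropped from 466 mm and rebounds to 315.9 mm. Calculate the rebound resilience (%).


Resilience = h_rebound / h_drop * 100
= 315.9 / 466 * 100
= 67.8%

67.8%


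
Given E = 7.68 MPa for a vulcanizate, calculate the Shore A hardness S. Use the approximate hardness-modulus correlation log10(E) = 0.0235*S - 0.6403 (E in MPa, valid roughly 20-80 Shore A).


log10(E) = 0.0235*S - 0.6403  =>  S = (log10(E) + 0.6403) / 0.0235
log10(7.68) = 0.885361
S = (0.885361 + 0.6403) / 0.0235 = 1.525661 / 0.0235
S = 64.9

Shore A = 64.9


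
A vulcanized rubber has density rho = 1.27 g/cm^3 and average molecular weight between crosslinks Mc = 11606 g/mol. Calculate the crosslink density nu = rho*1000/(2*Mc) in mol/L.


nu = rho * 1000 / (2 * Mc)
nu = 1.27 * 1000 / (2 * 11606)
nu = 1270.0 / 23212
nu = 0.0547 mol/L

0.0547 mol/L


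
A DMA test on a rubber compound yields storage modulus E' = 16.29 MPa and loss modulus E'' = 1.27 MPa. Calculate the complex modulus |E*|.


|E*| = sqrt(E'^2 + E''^2)
= sqrt(16.29^2 + 1.27^2)
= sqrt(265.3641 + 1.6129)
= 16.339 MPa

16.339 MPa


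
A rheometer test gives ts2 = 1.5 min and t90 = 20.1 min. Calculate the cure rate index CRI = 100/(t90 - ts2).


CRI = 100 / (t90 - ts2)
= 100 / (20.1 - 1.5)
= 100 / 18.6
= 5.38 min^-1

5.38 min^-1


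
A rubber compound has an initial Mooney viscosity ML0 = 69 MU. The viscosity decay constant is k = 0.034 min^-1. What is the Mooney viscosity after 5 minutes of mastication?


ML = ML0 * exp(-k * t)
ML = 69 * exp(-0.034 * 5)
ML = 69 * 0.8437
ML = 58.21 MU

58.21 MU


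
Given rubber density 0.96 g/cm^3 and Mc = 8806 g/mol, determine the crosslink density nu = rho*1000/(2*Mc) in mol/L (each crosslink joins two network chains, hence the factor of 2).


nu = rho * 1000 / (2 * Mc)
nu = 0.96 * 1000 / (2 * 8806)
nu = 960.0 / 17612
nu = 0.0545 mol/L

0.0545 mol/L


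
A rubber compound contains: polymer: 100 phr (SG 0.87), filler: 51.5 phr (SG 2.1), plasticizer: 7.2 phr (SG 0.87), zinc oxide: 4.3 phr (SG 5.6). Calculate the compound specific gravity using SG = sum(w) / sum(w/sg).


Sum of weights = 163.0
Volume contributions:
  polymer: 100/0.87 = 114.9425
  filler: 51.5/2.1 = 24.5238
  plasticizer: 7.2/0.87 = 8.2759
  zinc oxide: 4.3/5.6 = 0.7679
Sum of volumes = 148.5101
SG = 163.0 / 148.5101 = 1.098

SG = 1.098
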